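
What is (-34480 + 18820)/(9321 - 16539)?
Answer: 870/401 ≈ 2.1696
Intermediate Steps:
(-34480 + 18820)/(9321 - 16539) = -15660/(-7218) = -15660*(-1/7218) = 870/401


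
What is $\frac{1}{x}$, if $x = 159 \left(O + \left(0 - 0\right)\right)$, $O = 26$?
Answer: $\frac{1}{4134} \approx 0.0002419$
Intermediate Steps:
$x = 4134$ ($x = 159 \left(26 + \left(0 - 0\right)\right) = 159 \left(26 + \left(0 + 0\right)\right) = 159 \left(26 + 0\right) = 159 \cdot 26 = 4134$)
$\frac{1}{x} = \frac{1}{4134}$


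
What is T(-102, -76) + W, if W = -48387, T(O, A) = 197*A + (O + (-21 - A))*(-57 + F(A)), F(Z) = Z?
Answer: -57108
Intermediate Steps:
T(O, A) = 197*A + (-57 + A)*(-21 + O - A) (T(O, A) = 197*A + (O + (-21 - A))*(-57 + A) = 197*A + (-21 + O - A)*(-57 + A) = 197*A + (-57 + A)*(-21 + O - A))
T(-102, -76) + W = (1197 - 1*(-76)² - 57*(-102) + 233*(-76) - 76*(-102)) - 48387 = (1197 - 1*5776 + 5814 - 17708 + 7752) - 48387 = (1197 - 5776 + 5814 - 17708 + 7752) - 48387 = -8721 - 48387 = -57108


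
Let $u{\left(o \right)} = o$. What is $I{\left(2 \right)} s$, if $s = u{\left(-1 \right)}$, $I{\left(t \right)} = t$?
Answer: $-2$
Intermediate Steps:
$s = -1$
$I{\left(2 \right)} s = 2 \left(-1\right) = -2$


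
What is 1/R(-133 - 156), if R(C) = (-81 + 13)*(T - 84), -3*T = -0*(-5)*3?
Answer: 1/5712 ≈ 0.00017507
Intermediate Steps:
T = 0 (T = -(-0*(-5))*3/3 = -(-3*0)*3/3 = -0*3 = -⅓*0 = 0)
R(C) = 5712 (R(C) = (-81 + 13)*(0 - 84) = -68*(-84) = 5712)
1/R(-133 - 156) = 1/5712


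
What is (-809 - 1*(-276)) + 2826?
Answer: 2293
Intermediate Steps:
(-809 - 1*(-276)) + 2826 = (-809 + 276) + 2826 = -533 + 2826 = 2293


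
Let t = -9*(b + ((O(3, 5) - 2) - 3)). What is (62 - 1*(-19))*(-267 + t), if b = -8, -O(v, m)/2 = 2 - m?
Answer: -16524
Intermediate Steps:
O(v, m) = -4 + 2*m (O(v, m) = -2*(2 - m) = -4 + 2*m)
t = 63 (t = -9*(-8 + (((-4 + 2*5) - 2) - 3)) = -9*(-8 + (((-4 + 10) - 2) - 3)) = -9*(-8 + ((6 - 2) - 3)) = -9*(-8 + (4 - 3)) = -9*(-8 + 1) = -9*(-7) = 63)
(62 - 1*(-19))*(-267 + t) = (62 - 1*(-19))*(-267 + 63) = (62 + 19)*(-204) = 81*(-204) = -16524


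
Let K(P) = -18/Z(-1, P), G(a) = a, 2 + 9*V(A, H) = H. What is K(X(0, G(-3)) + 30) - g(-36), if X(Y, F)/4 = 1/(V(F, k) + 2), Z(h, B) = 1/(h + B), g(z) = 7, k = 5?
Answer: -3919/7 ≈ -559.86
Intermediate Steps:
Z(h, B) = 1/(B + h)
V(A, H) = -2/9 + H/9
X(Y, F) = 12/7 (X(Y, F) = 4/((-2/9 + (⅑)*5) + 2) = 4/((-2/9 + 5/9) + 2) = 4/(⅓ + 2) = 4/(7/3) = 4*(3/7) = 12/7)
K(P) = 18 - 18*P (K(P) = -(-18 + 18*P) = -18*(-1 + P) = 18 - 18*P)
K(X(0, G(-3)) + 30) - g(-36) = (18 - 18*(12/7 + 30)) - 1*7 = (18 - 18*222/7) - 7 = (18 - 3996/7) - 7 = -3870/7 - 7 = -3919/7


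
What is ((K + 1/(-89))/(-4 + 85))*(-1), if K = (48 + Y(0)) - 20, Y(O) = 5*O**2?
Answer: -2491/7209 ≈ -0.34554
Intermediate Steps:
K = 28 (K = (48 + 5*0**2) - 20 = (48 + 5*0) - 20 = (48 + 0) - 20 = 48 - 20 = 28)
((K + 1/(-89))/(-4 + 85))*(-1) = ((28 + 1/(-89))/(-4 + 85))*(-1) = ((28 - 1/89)/81)*(-1) = ((2491/89)*(1/81))*(-1) = (2491/7209)*(-1) = -2491/7209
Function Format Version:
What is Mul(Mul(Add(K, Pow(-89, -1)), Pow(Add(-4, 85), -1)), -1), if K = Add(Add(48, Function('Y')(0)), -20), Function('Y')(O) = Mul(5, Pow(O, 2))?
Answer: Rational(-2491, 7209) ≈ -0.34554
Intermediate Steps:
K = 28 (K = Add(Add(48, Mul(5, Pow(0, 2))), -20) = Add(Add(48, Mul(5, 0)), -20) = Add(Add(48, 0), -20) = Add(48, -20) = 28)
Mul(Mul(Add(K, Pow(-89, -1)), Pow(Add(-4, 85), -1)), -1) = Mul(Mul(Add(28, Pow(-89, -1)), Pow(Add(-4, 85), -1)), -1) = Mul(Mul(Add(28, Rational(-1, 89)), Pow(81, -1)), -1) = Mul(Mul(Rational(2491, 89), Rational(1, 81)), -1) = Mul(Rational(2491, 7209), -1) = Rational(-2491, 7209)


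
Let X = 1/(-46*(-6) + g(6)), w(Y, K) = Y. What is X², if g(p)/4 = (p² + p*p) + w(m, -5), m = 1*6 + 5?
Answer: 1/369664 ≈ 2.7052e-6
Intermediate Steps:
m = 11 (m = 6 + 5 = 11)
g(p) = 44 + 8*p² (g(p) = 4*((p² + p*p) + 11) = 4*((p² + p²) + 11) = 4*(2*p² + 11) = 4*(11 + 2*p²) = 44 + 8*p²)
X = 1/608 (X = 1/(-46*(-6) + (44 + 8*6²)) = 1/(276 + (44 + 8*36)) = 1/(276 + (44 + 288)) = 1/(276 + 332) = 1/608 ≈ 0.0016447)
X² = (1/608)² = 1/369664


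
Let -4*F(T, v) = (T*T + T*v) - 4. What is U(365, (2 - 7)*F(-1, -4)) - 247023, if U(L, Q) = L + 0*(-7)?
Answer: -246658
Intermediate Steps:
F(T, v) = 1 - T²/4 - T*v/4 (F(T, v) = -((T*T + T*v) - 4)/4 = -((T² + T*v) - 4)/4 = -(-4 + T² + T*v)/4 = 1 - T²/4 - T*v/4)
U(L, Q) = L (U(L, Q) = L + 0 = L)
U(365, (2 - 7)*F(-1, -4)) - 247023 = 365 - 247023 = -246658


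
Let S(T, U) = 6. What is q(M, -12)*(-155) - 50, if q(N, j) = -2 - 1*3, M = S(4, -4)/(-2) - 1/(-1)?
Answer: 725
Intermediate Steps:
M = -2 (M = 6/(-2) - 1/(-1) = 6*(-1/2) - 1*(-1) = -3 + 1 = -2)
q(N, j) = -5 (q(N, j) = -2 - 3 = -5)
q(M, -12)*(-155) - 50 = -5*(-155) - 50 = 775 - 50 = 725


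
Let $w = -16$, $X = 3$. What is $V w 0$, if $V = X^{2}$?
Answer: $0$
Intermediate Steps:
$V = 9$ ($V = 3^{2} = 9$)
$V w 0 = 9 \left(-16\right) 0 = \left(-144\right) 0 = 0$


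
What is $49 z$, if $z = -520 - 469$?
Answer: $-48461$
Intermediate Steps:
$z = -989$
$49 z = 49 \left(-989\right) = -48461$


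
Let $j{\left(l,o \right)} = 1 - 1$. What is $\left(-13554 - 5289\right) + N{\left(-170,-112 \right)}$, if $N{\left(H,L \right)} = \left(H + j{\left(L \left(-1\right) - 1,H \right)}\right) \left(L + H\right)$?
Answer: $29097$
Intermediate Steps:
$j{\left(l,o \right)} = 0$ ($j{\left(l,o \right)} = 1 - 1 = 0$)
$N{\left(H,L \right)} = H \left(H + L\right)$ ($N{\left(H,L \right)} = \left(H + 0\right) \left(L + H\right) = H \left(H + L\right)$)
$\left(-13554 - 5289\right) + N{\left(-170,-112 \right)} = \left(-13554 - 5289\right) - 170 \left(-170 - 112\right) = \left(-13554 - 5289\right) - -47940 = -18843 + 47940 = 29097$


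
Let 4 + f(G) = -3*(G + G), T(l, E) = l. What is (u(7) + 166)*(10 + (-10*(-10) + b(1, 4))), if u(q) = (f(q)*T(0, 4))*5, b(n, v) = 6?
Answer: 19256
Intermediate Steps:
f(G) = -4 - 6*G (f(G) = -4 - 3*(G + G) = -4 - 6*G)
u(q) = 0 (u(q) = ((-4 - 6*q)*0)*5 = 0*5 = 0)
(u(7) + 166)*(10 + (-10*(-10) + b(1, 4))) = (0 + 166)*(10 + (-10*(-10) + 6)) = 166*(10 + (100 + 6)) = 166*(10 + 106) = 166*116 = 19256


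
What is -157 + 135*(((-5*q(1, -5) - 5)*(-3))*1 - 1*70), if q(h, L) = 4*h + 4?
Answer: 8618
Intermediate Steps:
q(h, L) = 4 + 4*h
-157 + 135*(((-5*q(1, -5) - 5)*(-3))*1 - 1*70) = -157 + 135*(((-5*(4 + 4*1) - 5)*(-3))*1 - 1*70) = -157 + 135*(((-5*(4 + 4) - 5)*(-3))*1 - 70) = -157 + 135*(((-5*8 - 5)*(-3))*1 - 70) = -157 + 135*(((-40 - 5)*(-3))*1 - 70) = -157 + 135*(-45*(-3)*1 - 70) = -157 + 135*(135*1 - 70) = -157 + 135*(135 - 70) = -157 + 135*65 = -157 + 8775 = 8618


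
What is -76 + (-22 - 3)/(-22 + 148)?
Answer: -9601/126 ≈ -76.198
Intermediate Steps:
-76 + (-22 - 3)/(-22 + 148) = -76 - 25/126 = -9601/126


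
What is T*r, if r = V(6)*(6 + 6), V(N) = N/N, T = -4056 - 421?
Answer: -53724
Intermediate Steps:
T = -4477
V(N) = 1
r = 12 (r = 1*(6 + 6) = 1*12 = 12)
T*r = -4477*12 = -53724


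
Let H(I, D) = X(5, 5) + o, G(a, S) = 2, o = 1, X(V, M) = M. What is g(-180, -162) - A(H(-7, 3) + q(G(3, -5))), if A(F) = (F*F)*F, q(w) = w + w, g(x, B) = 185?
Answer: -815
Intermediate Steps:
H(I, D) = 6 (H(I, D) = 5 + 1 = 6)
q(w) = 2*w
A(F) = F³ (A(F) = F²*F = F³)
g(-180, -162) - A(H(-7, 3) + q(G(3, -5))) = 185 - (6 + 2*2)³ = 185 - (6 + 4)³ = 185 - 1*10³ = 185 - 1*1000 = 185 - 1000 = -815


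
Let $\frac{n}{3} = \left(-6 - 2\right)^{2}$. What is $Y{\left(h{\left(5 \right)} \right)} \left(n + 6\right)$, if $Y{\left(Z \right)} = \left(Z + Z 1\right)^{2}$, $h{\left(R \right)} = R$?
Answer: $19800$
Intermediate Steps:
$n = 192$ ($n = 3 \left(-6 - 2\right)^{2} = 3 \left(-8\right)^{2} = 3 \cdot 64 = 192$)
$Y{\left(Z \right)} = 4 Z^{2}$ ($Y{\left(Z \right)} = \left(Z + Z\right)^{2} = \left(2 Z\right)^{2} = 4 Z^{2}$)
$Y{\left(h{\left(5 \right)} \right)} \left(n + 6\right) = 4 \cdot 5^{2} \left(192 + 6\right) = 4 \cdot 25 \cdot 198 = 100 \cdot 198 = 19800$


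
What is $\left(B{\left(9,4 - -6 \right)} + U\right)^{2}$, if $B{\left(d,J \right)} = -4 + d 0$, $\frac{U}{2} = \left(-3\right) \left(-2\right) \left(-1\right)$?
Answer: $256$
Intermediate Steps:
$U = -12$ ($U = 2 \left(-3\right) \left(-2\right) \left(-1\right) = 2 \cdot 6 \left(-1\right) = 2 \left(-6\right) = -12$)
$B{\left(d,J \right)} = -4$ ($B{\left(d,J \right)} = -4 + 0 = -4$)
$\left(B{\left(9,4 - -6 \right)} + U\right)^{2} = \left(-4 - 12\right)^{2} = \left(-16\right)^{2} = 256$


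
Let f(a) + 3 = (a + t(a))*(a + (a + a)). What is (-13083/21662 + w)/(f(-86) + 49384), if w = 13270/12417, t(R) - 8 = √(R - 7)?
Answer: 8688342481145/1301078450402344758 + 5375134547*I*√93/216846408400390793 ≈ 6.6778e-6 + 2.3904e-7*I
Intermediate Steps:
t(R) = 8 + √(-7 + R) (t(R) = 8 + √(R - 7) = 8 + √(-7 + R))
f(a) = -3 + 3*a*(8 + a + √(-7 + a)) (f(a) = -3 + (a + (8 + √(-7 + a)))*(a + (a + a)) = -3 + (8 + a + √(-7 + a))*(a + 2*a) = -3 + (8 + a + √(-7 + a))*(3*a) = -3 + 3*a*(8 + a + √(-7 + a)))
w = 13270/12417 (w = 13270*(1/12417) = 13270/12417 ≈ 1.0687)
(-13083/21662 + w)/(f(-86) + 49384) = (-13083/21662 + 13270/12417)/((-3 + 3*(-86)² + 3*(-86)*(8 + √(-7 - 86))) + 49384) = (-13083*1/21662 + 13270/12417)/((-3 + 3*7396 + 3*(-86)*(8 + √(-93))) + 49384) = (-13083/21662 + 13270/12417)/((-3 + 22188 + 3*(-86)*(8 + I*√93)) + 49384) = 125003129/(268977054*((-3 + 22188 + (-2064 - 258*I*√93)) + 49384)) = 125003129/(268977054*((20121 - 258*I*√93) + 49384)) = 125003129/(268977054*(69505 - 258*I*√93))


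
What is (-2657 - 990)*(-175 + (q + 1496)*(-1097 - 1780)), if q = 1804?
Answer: 34625620925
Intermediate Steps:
(-2657 - 990)*(-175 + (q + 1496)*(-1097 - 1780)) = (-2657 - 990)*(-175 + (1804 + 1496)*(-1097 - 1780)) = -3647*(-175 + 3300*(-2877)) = -3647*(-175 - 9494100) = -3647*(-9494275) = 34625620925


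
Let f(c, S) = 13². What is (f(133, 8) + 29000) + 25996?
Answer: 55165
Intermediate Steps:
f(c, S) = 169
(f(133, 8) + 29000) + 25996 = (169 + 29000) + 25996 = 29169 + 25996 = 55165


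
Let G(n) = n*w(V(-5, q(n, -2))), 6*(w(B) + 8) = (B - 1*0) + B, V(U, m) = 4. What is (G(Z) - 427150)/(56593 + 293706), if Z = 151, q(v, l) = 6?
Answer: -1284470/1050897 ≈ -1.2223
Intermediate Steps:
w(B) = -8 + B/3 (w(B) = -8 + ((B - 1*0) + B)/6 = -8 + ((B + 0) + B)/6 = -8 + (B + B)/6 = -8 + (2*B)/6 = -8 + B/3)
G(n) = -20*n/3 (G(n) = n*(-8 + (1/3)*4) = n*(-8 + 4/3) = n*(-20/3) = -20*n/3)
(G(Z) - 427150)/(56593 + 293706) = (-20/3*151 - 427150)/(56593 + 293706) = (-3020/3 - 427150)/350299 = -1284470/3*1/350299 = -1284470/1050897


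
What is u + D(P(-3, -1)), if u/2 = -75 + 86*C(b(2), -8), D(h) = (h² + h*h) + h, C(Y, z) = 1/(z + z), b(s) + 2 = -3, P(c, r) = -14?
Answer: 869/4 ≈ 217.25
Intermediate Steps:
b(s) = -5 (b(s) = -2 - 3 = -5)
C(Y, z) = 1/(2*z)
D(h) = h + 2*h² (D(h) = (h² + h²) + h = 2*h² + h = h + 2*h²)
u = -643/4 (u = 2*(-75 + 86*((½)/(-8))) = 2*(-75 + 86*((½)*(-⅛))) = 2*(-75 + 86*(-1/16)) = 2*(-75 - 43/8) = 2*(-643/8) = -643/4 ≈ -160.75)
u + D(P(-3, -1)) = -643/4 - 14*(1 + 2*(-14)) = -643/4 - 14*(1 - 28) = -643/4 - 14*(-27) = -643/4 + 378 = 869/4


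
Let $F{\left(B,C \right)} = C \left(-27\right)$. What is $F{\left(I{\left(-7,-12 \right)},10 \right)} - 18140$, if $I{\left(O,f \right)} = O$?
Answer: $-18410$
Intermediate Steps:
$F{\left(B,C \right)} = - 27 C$
$F{\left(I{\left(-7,-12 \right)},10 \right)} - 18140 = \left(-27\right) 10 - 18140 = -270 - 18140 = -18410$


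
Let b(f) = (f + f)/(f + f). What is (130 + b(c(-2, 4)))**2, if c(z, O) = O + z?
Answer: 17161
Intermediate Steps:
b(f) = 1 (b(f) = (2*f)/((2*f)) = (2*f)*(1/(2*f)) = 1)
(130 + b(c(-2, 4)))**2 = (130 + 1)**2 = 131**2 = 17161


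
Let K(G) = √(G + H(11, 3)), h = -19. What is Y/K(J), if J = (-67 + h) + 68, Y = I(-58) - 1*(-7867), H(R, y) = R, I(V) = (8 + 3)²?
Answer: -7988*I*√7/7 ≈ -3019.2*I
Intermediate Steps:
I(V) = 121 (I(V) = 11² = 121)
Y = 7988 (Y = 121 - 1*(-7867) = 121 + 7867 = 7988)
J = -18 (J = (-67 - 19) + 68 = -86 + 68 = -18)
K(G) = √(11 + G) (K(G) = √(G + 11) = √(11 + G))
Y/K(J) = 7988/(√(11 - 18)) = 7988/(√(-7)) = 7988/((I*√7)) = 7988*(-I*√7/7) = -7988*I*√7/7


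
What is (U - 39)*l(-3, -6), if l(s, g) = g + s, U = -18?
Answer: 513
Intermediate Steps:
(U - 39)*l(-3, -6) = (-18 - 39)*(-6 - 3) = -57*(-9) = 513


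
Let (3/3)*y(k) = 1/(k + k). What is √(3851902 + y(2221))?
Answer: √76003280458770/4442 ≈ 1962.6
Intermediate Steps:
y(k) = 1/(2*k) (y(k) = 1/(k + k) = 1/(2*k))
√(3851902 + y(2221)) = √(3851902 + (½)/2221) = √(3851902 + (½)*(1/2221)) = √(3851902 + 1/4442) = √(17110148685/4442) = √76003280458770/4442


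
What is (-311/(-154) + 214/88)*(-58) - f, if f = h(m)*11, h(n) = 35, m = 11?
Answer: -99049/154 ≈ -643.18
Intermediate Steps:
f = 385 (f = 35*11 = 385)
(-311/(-154) + 214/88)*(-58) - f = (-311/(-154) + 214/88)*(-58) - 1*385 = (-311*(-1/154) + 214*(1/88))*(-58) - 385 = (311/154 + 107/44)*(-58) - 385 = (1371/308)*(-58) - 385 = -39759/154 - 385 = -99049/154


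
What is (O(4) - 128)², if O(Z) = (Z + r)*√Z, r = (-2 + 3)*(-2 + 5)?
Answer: 12996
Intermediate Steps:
r = 3 (r = 1*3 = 3)
O(Z) = √Z*(3 + Z) (O(Z) = (Z + 3)*√Z = (3 + Z)*√Z = √Z*(3 + Z))
(O(4) - 128)² = (√4*(3 + 4) - 128)² = (2*7 - 128)² = (14 - 128)² = (-114)² = 12996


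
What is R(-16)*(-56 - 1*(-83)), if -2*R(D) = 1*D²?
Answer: -3456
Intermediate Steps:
R(D) = -D²/2
R(-16)*(-56 - 1*(-83)) = (-½*(-16)²)*(-56 - 1*(-83)) = (-½*256)*(-56 + 83) = -128*27 = -3456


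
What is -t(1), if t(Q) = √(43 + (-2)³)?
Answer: -√35 ≈ -5.9161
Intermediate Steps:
t(Q) = √35 (t(Q) = √(43 - 8) = √35)
-t(1) = -√35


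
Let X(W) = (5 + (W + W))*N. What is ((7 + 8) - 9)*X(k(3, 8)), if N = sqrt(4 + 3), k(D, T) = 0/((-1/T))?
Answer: 30*sqrt(7) ≈ 79.373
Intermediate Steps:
k(D, T) = 0 (k(D, T) = 0*(-T) = 0)
N = sqrt(7) ≈ 2.6458
X(W) = sqrt(7)*(5 + 2*W) (X(W) = (5 + (W + W))*sqrt(7) = (5 + 2*W)*sqrt(7) = sqrt(7)*(5 + 2*W))
((7 + 8) - 9)*X(k(3, 8)) = ((7 + 8) - 9)*(sqrt(7)*(5 + 2*0)) = (15 - 9)*(sqrt(7)*(5 + 0)) = 6*(sqrt(7)*5) = 6*(5*sqrt(7)) = 30*sqrt(7)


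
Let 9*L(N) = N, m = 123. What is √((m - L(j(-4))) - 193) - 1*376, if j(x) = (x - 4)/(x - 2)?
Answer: -376 + I*√5682/9 ≈ -376.0 + 8.3754*I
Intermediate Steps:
j(x) = (-4 + x)/(-2 + x)
L(N) = N/9
√((m - L(j(-4))) - 193) - 1*376 = √((123 - (-4 - 4)/(-2 - 4)/9) - 193) - 1*376 = √((123 - -8/(-6)/9) - 193) - 376 = √((123 - (-⅙*(-8))/9) - 193) - 376 = √((123 - 4/(9*3)) - 193) - 376 = √((123 - 1*4/27) - 193) - 376 = √((123 - 4/27) - 193) - 376 = √(3317/27 - 193) - 376 = √(-1894/27) - 376 = I*√5682/9 - 376 = -376 + I*√5682/9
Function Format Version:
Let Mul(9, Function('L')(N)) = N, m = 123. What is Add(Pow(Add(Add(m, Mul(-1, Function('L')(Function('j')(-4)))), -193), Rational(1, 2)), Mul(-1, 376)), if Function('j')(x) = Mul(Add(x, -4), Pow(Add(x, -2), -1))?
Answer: Add(-376, Mul(Rational(1, 9), I, Pow(5682, Rational(1, 2)))) ≈ Add(-376.00, Mul(8.3754, I))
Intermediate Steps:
Function('j')(x) = Mul(Pow(Add(-2, x), -1), Add(-4, x)) (Function('j')(x) = Mul(Add(-4, x), Pow(Add(-2, x), -1)) = Mul(Pow(Add(-2, x), -1), Add(-4, x)))
Function('L')(N) = Mul(Rational(1, 9), N)
Add(Pow(Add(Add(m, Mul(-1, Function('L')(Function('j')(-4)))), -193), Rational(1, 2)), Mul(-1, 376)) = Add(Pow(Add(Add(123, Mul(-1, Mul(Rational(1, 9), Mul(Pow(Add(-2, -4), -1), Add(-4, -4))))), -193), Rational(1, 2)), Mul(-1, 376)) = Add(Pow(Add(Add(123, Mul(-1, Mul(Rational(1, 9), Mul(Pow(-6, -1), -8)))), -193), Rational(1, 2)), -376) = Add(Pow(Add(Add(123, Mul(-1, Mul(Rational(1, 9), Mul(Rational(-1, 6), -8)))), -193), Rational(1, 2)), -376) = Add(Pow(Add(Add(123, Mul(-1, Mul(Rational(1, 9), Rational(4, 3)))), -193), Rational(1, 2)), -376) = Add(Pow(Add(Add(123, Mul(-1, Rational(4, 27))), -193), Rational(1, 2)), -376) = Add(Pow(Add(Add(123, Rational(-4, 27)), -193), Rational(1, 2)), -376) = Add(Pow(Add(Rational(3317, 27), -193), Rational(1, 2)), -376) = Add(Pow(Rational(-1894, 27), Rational(1, 2)), -376) = Add(Mul(Rational(1, 9), I, Pow(5682, Rational(1, 2))), -376) = Add(-376, Mul(Rational(1, 9), I, Pow(5682, Rational(1, 2))))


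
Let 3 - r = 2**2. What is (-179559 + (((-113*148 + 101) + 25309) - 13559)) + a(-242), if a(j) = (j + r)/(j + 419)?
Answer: -10881569/59 ≈ -1.8443e+5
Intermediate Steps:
r = -1 (r = 3 - 1*2**2 = 3 - 1*4 = 3 - 4 = -1)
a(j) = (-1 + j)/(419 + j) (a(j) = (j - 1)/(j + 419) = (-1 + j)/(419 + j))
(-179559 + (((-113*148 + 101) + 25309) - 13559)) + a(-242) = (-179559 + (((-113*148 + 101) + 25309) - 13559)) + (-1 - 242)/(419 - 242) = (-179559 + (((-16724 + 101) + 25309) - 13559)) - 243/177 = (-179559 + ((-16623 + 25309) - 13559)) + (1/177)*(-243) = (-179559 + (8686 - 13559)) - 81/59 = (-179559 - 4873) - 81/59 = -184432 - 81/59 = -10881569/59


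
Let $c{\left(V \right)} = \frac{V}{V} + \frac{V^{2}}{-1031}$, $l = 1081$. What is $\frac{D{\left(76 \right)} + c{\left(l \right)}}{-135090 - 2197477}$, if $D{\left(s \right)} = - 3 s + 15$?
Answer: $\frac{1387133}{2404876577} \approx 0.0005768$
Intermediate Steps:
$D{\left(s \right)} = 15 - 3 s$
$c{\left(V \right)} = 1 - \frac{V^{2}}{1031}$ ($c{\left(V \right)} = 1 + V^{2} \left(- \frac{1}{1031}\right) = 1 - \frac{V^{2}}{1031}$)
$\frac{D{\left(76 \right)} + c{\left(l \right)}}{-135090 - 2197477} = \frac{\left(15 - 228\right) + \left(1 - \frac{1081^{2}}{1031}\right)}{-135090 - 2197477} = \frac{\left(15 - 228\right) + \left(1 - \frac{1168561}{1031}\right)}{-2332567} = \left(-213 + \left(1 - \frac{1168561}{1031}\right)\right) \left(- \frac{1}{2332567}\right) = \left(-213 - \frac{1167530}{1031}\right) \left(- \frac{1}{2332567}\right) = \left(- \frac{1387133}{1031}\right) \left(- \frac{1}{2332567}\right) = \frac{1387133}{2404876577}$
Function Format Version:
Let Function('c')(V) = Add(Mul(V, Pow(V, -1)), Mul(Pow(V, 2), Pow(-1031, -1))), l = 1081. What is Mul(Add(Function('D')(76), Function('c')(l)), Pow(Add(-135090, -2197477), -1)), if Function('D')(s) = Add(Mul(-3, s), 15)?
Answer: Rational(1387133, 2404876577) ≈ 0.00057680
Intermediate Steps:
Function('D')(s) = Add(15, Mul(-3, s))
Function('c')(V) = Add(1, Mul(Rational(-1, 1031), Pow(V, 2))) (Function('c')(V) = Add(1, Mul(Pow(V, 2), Rational(-1, 1031))) = Add(1, Mul(Rational(-1, 1031), Pow(V, 2))))
Mul(Add(Function('D')(76), Function('c')(l)), Pow(Add(-135090, -2197477), -1)) = Mul(Add(Add(15, Mul(-3, 76)), Add(1, Mul(Rational(-1, 1031), Pow(1081, 2)))), Pow(Add(-135090, -2197477), -1)) = Mul(Add(Add(15, -228), Add(1, Mul(Rational(-1, 1031), 1168561))), Pow(-2332567, -1)) = Mul(Add(-213, Add(1, Rational(-1168561, 1031))), Rational(-1, 2332567)) = Mul(Add(-213, Rational(-1167530, 1031)), Rational(-1, 2332567)) = Mul(Rational(-1387133, 1031), Rational(-1, 2332567)) = Rational(1387133, 2404876577)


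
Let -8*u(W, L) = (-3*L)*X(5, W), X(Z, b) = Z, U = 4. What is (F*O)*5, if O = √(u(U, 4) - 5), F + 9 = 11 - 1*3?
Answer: -5*√10/2 ≈ -7.9057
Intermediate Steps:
u(W, L) = 15*L/8 (u(W, L) = -(-3*L)*5/8 = -(-15)*L/8 = 15*L/8)
F = -1 (F = -9 + (11 - 1*3) = -9 + (11 - 3) = -9 + 8 = -1)
O = √10/2 (O = √((15/8)*4 - 5) = √(15/2 - 5) = √(5/2) = √10/2 ≈ 1.5811)
(F*O)*5 = -√10/2*5 = -5*√10/2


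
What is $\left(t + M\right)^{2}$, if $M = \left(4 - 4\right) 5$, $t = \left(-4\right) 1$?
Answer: $16$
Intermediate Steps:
$t = -4$
$M = 0$ ($M = 0 \cdot 5 = 0$)
$\left(t + M\right)^{2} = \left(-4 + 0\right)^{2} = \left(-4\right)^{2} = 16$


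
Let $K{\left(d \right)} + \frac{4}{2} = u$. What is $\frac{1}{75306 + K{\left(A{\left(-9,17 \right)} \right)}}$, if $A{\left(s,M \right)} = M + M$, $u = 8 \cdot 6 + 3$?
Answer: $\frac{1}{75355} \approx 1.3271 \cdot 10^{-5}$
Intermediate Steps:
$u = 51$ ($u = 48 + 3 = 51$)
$A{\left(s,M \right)} = 2 M$
$K{\left(d \right)} = 49$ ($K{\left(d \right)} = -2 + 51 = 49$)
$\frac{1}{75306 + K{\left(A{\left(-9,17 \right)} \right)}} = \frac{1}{75306 + 49} = \frac{1}{75355}$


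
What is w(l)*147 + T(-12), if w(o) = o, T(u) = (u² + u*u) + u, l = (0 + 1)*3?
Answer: 717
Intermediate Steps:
l = 3 (l = 1*3 = 3)
T(u) = u + 2*u² (T(u) = (u² + u²) + u = 2*u² + u = u + 2*u²)
w(l)*147 + T(-12) = 3*147 - 12*(1 + 2*(-12)) = 441 - 12*(1 - 24) = 441 - 12*(-23) = 441 + 276 = 717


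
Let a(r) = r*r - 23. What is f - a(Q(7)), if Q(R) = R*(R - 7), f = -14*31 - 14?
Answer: -425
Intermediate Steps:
f = -448 (f = -434 - 14 = -448)
Q(R) = R*(-7 + R)
a(r) = -23 + r² (a(r) = r² - 23 = -23 + r²)
f - a(Q(7)) = -448 - (-23 + (7*(-7 + 7))²) = -448 - (-23 + (7*0)²) = -448 - (-23 + 0²) = -448 - (-23 + 0) = -448 - 1*(-23) = -448 + 23 = -425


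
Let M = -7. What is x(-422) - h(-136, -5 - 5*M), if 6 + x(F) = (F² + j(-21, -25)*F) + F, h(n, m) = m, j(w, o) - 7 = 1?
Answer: 174250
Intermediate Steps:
j(w, o) = 8 (j(w, o) = 7 + 1 = 8)
x(F) = -6 + F² + 9*F (x(F) = -6 + ((F² + 8*F) + F) = -6 + (F² + 9*F) = -6 + F² + 9*F)
x(-422) - h(-136, -5 - 5*M) = (-6 + (-422)² + 9*(-422)) - (-5 - 5*(-7)) = (-6 + 178084 - 3798) - (-5 + 35) = 174280 - 1*30 = 174280 - 30 = 174250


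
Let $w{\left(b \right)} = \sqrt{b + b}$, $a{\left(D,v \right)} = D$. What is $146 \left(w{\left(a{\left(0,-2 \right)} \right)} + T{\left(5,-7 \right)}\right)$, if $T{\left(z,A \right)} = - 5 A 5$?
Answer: $25550$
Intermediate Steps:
$T{\left(z,A \right)} = - 25 A$
$w{\left(b \right)} = \sqrt{2} \sqrt{b}$ ($w{\left(b \right)} = \sqrt{2 b} = \sqrt{2} \sqrt{b}$)
$146 \left(w{\left(a{\left(0,-2 \right)} \right)} + T{\left(5,-7 \right)}\right) = 146 \left(\sqrt{2} \sqrt{0} - -175\right) = 146 \left(\sqrt{2} \cdot 0 + 175\right) = 146 \left(0 + 175\right) = 146 \cdot 175 = 25550$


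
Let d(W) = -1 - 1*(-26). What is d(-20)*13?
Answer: 325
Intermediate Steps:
d(W) = 25 (d(W) = -1 + 26 = 25)
d(-20)*13 = 25*13 = 325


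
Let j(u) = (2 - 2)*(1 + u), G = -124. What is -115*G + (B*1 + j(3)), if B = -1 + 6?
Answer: 14265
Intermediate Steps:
B = 5
j(u) = 0 (j(u) = 0*(1 + u) = 0)
-115*G + (B*1 + j(3)) = -115*(-124) + (5*1 + 0) = 14260 + (5 + 0) = 14260 + 5 = 14265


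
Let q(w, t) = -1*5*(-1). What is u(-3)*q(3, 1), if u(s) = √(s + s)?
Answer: 5*I*√6 ≈ 12.247*I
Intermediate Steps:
q(w, t) = 5 (q(w, t) = -5*(-1) = 5)
u(s) = √2*√s (u(s) = √(2*s) = √2*√s)
u(-3)*q(3, 1) = (√2*√(-3))*5 = (√2*(I*√3))*5 = (I*√6)*5 = 5*I*√6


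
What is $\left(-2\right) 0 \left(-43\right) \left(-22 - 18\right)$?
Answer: $0$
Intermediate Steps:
$\left(-2\right) 0 \left(-43\right) \left(-22 - 18\right) = 0 \left(-43\right) \left(-40\right) = 0 \left(-40\right) = 0$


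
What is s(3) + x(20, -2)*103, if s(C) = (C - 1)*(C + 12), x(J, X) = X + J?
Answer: 1884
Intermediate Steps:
x(J, X) = J + X
s(C) = (-1 + C)*(12 + C)
s(3) + x(20, -2)*103 = (-12 + 3² + 11*3) + (20 - 2)*103 = (-12 + 9 + 33) + 18*103 = 30 + 1854 = 1884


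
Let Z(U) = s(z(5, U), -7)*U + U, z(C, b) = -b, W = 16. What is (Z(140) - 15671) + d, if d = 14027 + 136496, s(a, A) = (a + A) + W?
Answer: 116652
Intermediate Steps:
s(a, A) = 16 + A + a (s(a, A) = (a + A) + 16 = (A + a) + 16 = 16 + A + a)
Z(U) = U + U*(9 - U) (Z(U) = (16 - 7 - U)*U + U = (9 - U)*U + U = U*(9 - U) + U = U + U*(9 - U))
d = 150523
(Z(140) - 15671) + d = (140*(10 - 1*140) - 15671) + 150523 = (140*(10 - 140) - 15671) + 150523 = (140*(-130) - 15671) + 150523 = (-18200 - 15671) + 150523 = -33871 + 150523 = 116652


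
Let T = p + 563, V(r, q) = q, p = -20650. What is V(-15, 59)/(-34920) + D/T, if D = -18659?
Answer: 650387147/701438040 ≈ 0.92722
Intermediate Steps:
T = -20087 (T = -20650 + 563 = -20087)
V(-15, 59)/(-34920) + D/T = 59/(-34920) - 18659/(-20087) = 59*(-1/34920) - 18659*(-1/20087) = -59/34920 + 18659/20087 = 650387147/701438040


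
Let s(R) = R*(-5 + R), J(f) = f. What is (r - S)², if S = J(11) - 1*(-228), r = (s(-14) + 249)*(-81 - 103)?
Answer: 9024810001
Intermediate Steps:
r = -94760 (r = (-14*(-5 - 14) + 249)*(-81 - 103) = (-14*(-19) + 249)*(-184) = (266 + 249)*(-184) = 515*(-184) = -94760)
S = 239 (S = 11 - 1*(-228) = 11 + 228 = 239)
(r - S)² = (-94760 - 1*239)² = (-94760 - 239)² = (-94999)² = 9024810001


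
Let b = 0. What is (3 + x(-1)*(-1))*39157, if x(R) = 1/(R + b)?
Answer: 156628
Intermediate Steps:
x(R) = 1/R (x(R) = 1/(R + 0) = 1/R)
(3 + x(-1)*(-1))*39157 = (3 - 1/(-1))*39157 = (3 - 1*(-1))*39157 = (3 + 1)*39157 = 4*39157 = 156628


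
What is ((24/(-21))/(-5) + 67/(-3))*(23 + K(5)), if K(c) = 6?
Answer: -67309/105 ≈ -641.04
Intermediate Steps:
((24/(-21))/(-5) + 67/(-3))*(23 + K(5)) = ((24/(-21))/(-5) + 67/(-3))*(23 + 6) = ((24*(-1/21))*(-⅕) + 67*(-⅓))*29 = (-8/7*(-⅕) - 67/3)*29 = (8/35 - 67/3)*29 = -2321/105*29 = -67309/105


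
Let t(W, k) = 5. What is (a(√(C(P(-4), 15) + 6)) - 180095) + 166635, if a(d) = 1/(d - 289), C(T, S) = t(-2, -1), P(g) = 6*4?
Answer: -1124044889/83510 - √11/83510 ≈ -13460.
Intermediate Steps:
P(g) = 24
C(T, S) = 5
a(d) = 1/(-289 + d)
(a(√(C(P(-4), 15) + 6)) - 180095) + 166635 = (1/(-289 + √(5 + 6)) - 180095) + 166635 = (1/(-289 + √11) - 180095) + 166635 = (-180095 + 1/(-289 + √11)) + 166635 = -13460 + 1/(-289 + √11)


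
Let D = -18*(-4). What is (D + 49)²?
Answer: 14641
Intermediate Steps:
D = 72
(D + 49)² = (72 + 49)² = 121² = 14641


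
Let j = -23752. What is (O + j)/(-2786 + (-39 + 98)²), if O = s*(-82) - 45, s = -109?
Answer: -14859/695 ≈ -21.380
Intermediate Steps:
O = 8893 (O = -109*(-82) - 45 = 8938 - 45 = 8893)
(O + j)/(-2786 + (-39 + 98)²) = (8893 - 23752)/(-2786 + (-39 + 98)²) = -14859/(-2786 + 59²) = -14859/(-2786 + 3481) = -14859/695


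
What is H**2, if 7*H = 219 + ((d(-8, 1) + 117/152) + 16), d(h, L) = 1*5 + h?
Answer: 1251815161/1132096 ≈ 1105.8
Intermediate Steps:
d(h, L) = 5 + h
H = 35381/1064 (H = (219 + (((5 - 8) + 117/152) + 16))/7 = (219 + ((-3 + 117*(1/152)) + 16))/7 = (219 + ((-3 + 117/152) + 16))/7 = (219 + (-339/152 + 16))/7 = (219 + 2093/152)/7 = (1/7)*(35381/152) = 35381/1064 ≈ 33.253)
H**2 = (35381/1064)**2 = 1251815161/1132096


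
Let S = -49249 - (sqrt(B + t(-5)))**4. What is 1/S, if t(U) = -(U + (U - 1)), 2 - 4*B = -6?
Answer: -1/49418 ≈ -2.0236e-5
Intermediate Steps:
B = 2 (B = 1/2 - 1/4*(-6) = 1/2 + 3/2 = 2)
t(U) = 1 - 2*U (t(U) = -(U + (-1 + U)) = -(-1 + 2*U) = 1 - 2*U)
S = -49418 (S = -49249 - (sqrt(2 + (1 - 2*(-5))))**4 = -49249 - (sqrt(2 + (1 + 10)))**4 = -49249 - (sqrt(2 + 11))**4 = -49249 - (sqrt(13))**4 = -49249 - 1*169 = -49249 - 169 = -49418)
1/S = 1/(-49418) = -1/49418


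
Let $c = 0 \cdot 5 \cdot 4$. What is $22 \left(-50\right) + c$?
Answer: $-1100$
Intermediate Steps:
$c = 0$ ($c = 0 \cdot 4 = 0$)
$22 \left(-50\right) + c = 22 \left(-50\right) + 0 = -1100 + 0 = -1100$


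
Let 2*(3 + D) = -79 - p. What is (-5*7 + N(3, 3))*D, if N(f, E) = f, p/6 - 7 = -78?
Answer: -5456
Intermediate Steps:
p = -426 (p = 42 + 6*(-78) = 42 - 468 = -426)
D = 341/2 (D = -3 + (-79 - 1*(-426))/2 = -3 + (-79 + 426)/2 = -3 + (1/2)*347 = -3 + 347/2 = 341/2 ≈ 170.50)
(-5*7 + N(3, 3))*D = (-5*7 + 3)*(341/2) = (-35 + 3)*(341/2) = -32*341/2 = -5456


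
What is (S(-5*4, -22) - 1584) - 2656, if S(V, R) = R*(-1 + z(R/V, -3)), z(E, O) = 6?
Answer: -4350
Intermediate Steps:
S(V, R) = 5*R (S(V, R) = R*(-1 + 6) = R*5 = 5*R)
(S(-5*4, -22) - 1584) - 2656 = (5*(-22) - 1584) - 2656 = (-110 - 1584) - 2656 = -1694 - 2656 = -4350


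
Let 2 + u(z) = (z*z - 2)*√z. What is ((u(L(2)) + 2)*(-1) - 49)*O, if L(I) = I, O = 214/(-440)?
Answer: 5243/220 + 107*√2/110 ≈ 25.207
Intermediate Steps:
O = -107/220 (O = 214*(-1/440) = -107/220 ≈ -0.48636)
u(z) = -2 + √z*(-2 + z²) (u(z) = -2 + (z*z - 2)*√z = -2 + (z² - 2)*√z = -2 + (-2 + z²)*√z = -2 + √z*(-2 + z²))
((u(L(2)) + 2)*(-1) - 49)*O = (((-2 + 2^(5/2) - 2*√2) + 2)*(-1) - 49)*(-107/220) = (((-2 + 4*√2 - 2*√2) + 2)*(-1) - 49)*(-107/220) = (((-2 + 2*√2) + 2)*(-1) - 49)*(-107/220) = ((2*√2)*(-1) - 49)*(-107/220) = (-2*√2 - 49)*(-107/220) = (-49 - 2*√2)*(-107/220) = 5243/220 + 107*√2/110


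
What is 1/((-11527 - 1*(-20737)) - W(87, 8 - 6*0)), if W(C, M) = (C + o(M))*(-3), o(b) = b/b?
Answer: 1/9474 ≈ 0.00010555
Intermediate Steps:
o(b) = 1
W(C, M) = -3 - 3*C (W(C, M) = (C + 1)*(-3) = (1 + C)*(-3) = -3 - 3*C)
1/((-11527 - 1*(-20737)) - W(87, 8 - 6*0)) = 1/((-11527 - 1*(-20737)) - (-3 - 3*87)) = 1/((-11527 + 20737) - (-3 - 261)) = 1/(9210 - 1*(-264)) = 1/(9210 + 264) = 1/9474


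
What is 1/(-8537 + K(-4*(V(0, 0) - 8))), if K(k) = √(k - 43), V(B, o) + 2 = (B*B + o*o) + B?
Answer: -8537/72880372 - I*√3/72880372 ≈ -0.00011714 - 2.3766e-8*I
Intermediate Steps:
V(B, o) = -2 + B + B² + o² (V(B, o) = -2 + ((B*B + o*o) + B) = -2 + ((B² + o²) + B) = -2 + (B + B² + o²) = -2 + B + B² + o²)
K(k) = √(-43 + k)
1/(-8537 + K(-4*(V(0, 0) - 8))) = 1/(-8537 + √(-43 - 4*((-2 + 0 + 0² + 0²) - 8))) = 1/(-8537 + √(-43 - 4*((-2 + 0 + 0 + 0) - 8))) = 1/(-8537 + √(-43 - 4*(-2 - 8))) = 1/(-8537 + √(-43 - 4*(-10))) = 1/(-8537 + √(-43 + 40)) = 1/(-8537 + √(-3)) = 1/(-8537 + I*√3)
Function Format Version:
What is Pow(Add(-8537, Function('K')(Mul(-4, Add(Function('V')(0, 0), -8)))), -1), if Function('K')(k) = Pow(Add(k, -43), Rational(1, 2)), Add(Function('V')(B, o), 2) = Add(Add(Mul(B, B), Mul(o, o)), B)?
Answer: Add(Rational(-8537, 72880372), Mul(Rational(-1, 72880372), I, Pow(3, Rational(1, 2)))) ≈ Add(-0.00011714, Mul(-2.3766e-8, I))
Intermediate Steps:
Function('V')(B, o) = Add(-2, B, Pow(B, 2), Pow(o, 2)) (Function('V')(B, o) = Add(-2, Add(Add(Mul(B, B), Mul(o, o)), B)) = Add(-2, Add(Add(Pow(B, 2), Pow(o, 2)), B)) = Add(-2, Add(B, Pow(B, 2), Pow(o, 2))) = Add(-2, B, Pow(B, 2), Pow(o, 2)))
Function('K')(k) = Pow(Add(-43, k), Rational(1, 2))
Pow(Add(-8537, Function('K')(Mul(-4, Add(Function('V')(0, 0), -8)))), -1) = Pow(Add(-8537, Pow(Add(-43, Mul(-4, Add(Add(-2, 0, Pow(0, 2), Pow(0, 2)), -8))), Rational(1, 2))), -1) = Pow(Add(-8537, Pow(Add(-43, Mul(-4, Add(Add(-2, 0, 0, 0), -8))), Rational(1, 2))), -1) = Pow(Add(-8537, Pow(Add(-43, Mul(-4, Add(-2, -8))), Rational(1, 2))), -1) = Pow(Add(-8537, Pow(Add(-43, Mul(-4, -10)), Rational(1, 2))), -1) = Pow(Add(-8537, Pow(Add(-43, 40), Rational(1, 2))), -1) = Pow(Add(-8537, Pow(-3, Rational(1, 2))), -1) = Pow(Add(-8537, Mul(I, Pow(3, Rational(1, 2)))), -1)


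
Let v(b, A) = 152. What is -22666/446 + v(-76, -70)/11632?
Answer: -16473945/324242 ≈ -50.808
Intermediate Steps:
-22666/446 + v(-76, -70)/11632 = -22666/446 + 152/11632 = -22666*1/446 + 152*(1/11632) = -11333/223 + 19/1454 = -16473945/324242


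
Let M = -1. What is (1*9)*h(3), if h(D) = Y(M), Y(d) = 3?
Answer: 27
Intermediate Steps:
h(D) = 3
(1*9)*h(3) = (1*9)*3 = 9*3 = 27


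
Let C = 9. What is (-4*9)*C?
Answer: -324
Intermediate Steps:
(-4*9)*C = -4*9*9 = -36*9 = -324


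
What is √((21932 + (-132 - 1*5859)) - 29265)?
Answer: 2*I*√3331 ≈ 115.43*I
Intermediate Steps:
√((21932 + (-132 - 1*5859)) - 29265) = √((21932 + (-132 - 5859)) - 29265) = √((21932 - 5991) - 29265) = √(15941 - 29265) = √(-13324) = 2*I*√3331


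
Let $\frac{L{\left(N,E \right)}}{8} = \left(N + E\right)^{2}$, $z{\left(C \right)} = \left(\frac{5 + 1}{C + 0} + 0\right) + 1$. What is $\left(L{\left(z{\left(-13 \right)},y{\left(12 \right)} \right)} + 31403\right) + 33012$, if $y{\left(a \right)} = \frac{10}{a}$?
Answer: $\frac{97998113}{1521} \approx 64430.0$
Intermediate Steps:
$z{\left(C \right)} = 1 + \frac{6}{C}$ ($z{\left(C \right)} = \left(\frac{6}{C} + 0\right) + 1 = \frac{6}{C} + 1 = 1 + \frac{6}{C}$)
$L{\left(N,E \right)} = 8 \left(E + N\right)^{2}$ ($L{\left(N,E \right)} = 8 \left(N + E\right)^{2} = 8 \left(E + N\right)^{2}$)
$\left(L{\left(z{\left(-13 \right)},y{\left(12 \right)} \right)} + 31403\right) + 33012 = \left(8 \left(\frac{10}{12} + \frac{6 - 13}{-13}\right)^{2} + 31403\right) + 33012 = \left(8 \left(10 \cdot \frac{1}{12} - - \frac{7}{13}\right)^{2} + 31403\right) + 33012 = \left(8 \left(\frac{5}{6} + \frac{7}{13}\right)^{2} + 31403\right) + 33012 = \left(8 \left(\frac{107}{78}\right)^{2} + 31403\right) + 33012 = \left(8 \cdot \frac{11449}{6084} + 31403\right) + 33012 = \left(\frac{22898}{1521} + 31403\right) + 33012 = \frac{47786861}{1521} + 33012 = \frac{97998113}{1521}$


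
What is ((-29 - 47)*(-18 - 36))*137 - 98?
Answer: 562150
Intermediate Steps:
((-29 - 47)*(-18 - 36))*137 - 98 = -76*(-54)*137 - 98 = 4104*137 - 98 = 562248 - 98 = 562150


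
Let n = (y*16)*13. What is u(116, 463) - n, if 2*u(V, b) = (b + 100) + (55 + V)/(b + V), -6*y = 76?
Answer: 1688546/579 ≈ 2916.3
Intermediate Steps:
y = -38/3 (y = -⅙*76 = -38/3 ≈ -12.667)
u(V, b) = 50 + b/2 + (55 + V)/(2*(V + b)) (u(V, b) = ((b + 100) + (55 + V)/(b + V))/2 = ((100 + b) + (55 + V)/(V + b))/2 = (100 + b + (55 + V)/(V + b))/2 = 50 + b/2 + (55 + V)/(2*(V + b)))
n = -7904/3 (n = -38/3*16*13 = -608/3*13 = -7904/3 ≈ -2634.7)
u(116, 463) - n = (55 + 463² + 100*463 + 101*116 + 116*463)/(2*(116 + 463)) - 1*(-7904/3) = (½)*(55 + 214369 + 46300 + 11716 + 53708)/579 + 7904/3 = (½)*(1/579)*326148 + 7904/3 = 54358/193 + 7904/3 = 1688546/579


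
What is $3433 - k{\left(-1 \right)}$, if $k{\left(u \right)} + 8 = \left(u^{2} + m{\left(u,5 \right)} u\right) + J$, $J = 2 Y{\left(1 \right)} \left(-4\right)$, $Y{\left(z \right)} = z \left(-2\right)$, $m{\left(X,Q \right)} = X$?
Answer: $3423$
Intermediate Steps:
$Y{\left(z \right)} = - 2 z$
$J = 16$ ($J = 2 \left(\left(-2\right) 1\right) \left(-4\right) = 2 \left(-2\right) \left(-4\right) = \left(-4\right) \left(-4\right) = 16$)
$k{\left(u \right)} = 8 + 2 u^{2}$ ($k{\left(u \right)} = -8 + \left(\left(u^{2} + u u\right) + 16\right) = -8 + \left(\left(u^{2} + u^{2}\right) + 16\right) = -8 + \left(2 u^{2} + 16\right) = -8 + \left(16 + 2 u^{2}\right) = 8 + 2 u^{2}$)
$3433 - k{\left(-1 \right)} = 3433 - \left(8 + 2 \left(-1\right)^{2}\right) = 3433 - \left(8 + 2 \cdot 1\right) = 3433 - \left(8 + 2\right) = 3433 - 10 = 3423$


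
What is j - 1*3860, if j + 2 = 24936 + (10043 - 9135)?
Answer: 21982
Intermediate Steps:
j = 25842 (j = -2 + (24936 + (10043 - 9135)) = -2 + (24936 + 908) = -2 + 25844 = 25842)
j - 1*3860 = 25842 - 1*3860 = 25842 - 3860 = 21982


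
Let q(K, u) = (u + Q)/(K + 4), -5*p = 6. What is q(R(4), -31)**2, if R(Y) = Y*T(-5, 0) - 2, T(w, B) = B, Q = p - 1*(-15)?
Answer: 1849/25 ≈ 73.960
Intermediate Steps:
p = -6/5 (p = -1/5*6 = -6/5 ≈ -1.2000)
Q = 69/5 (Q = -6/5 - 1*(-15) = -6/5 + 15 = 69/5 ≈ 13.800)
R(Y) = -2 (R(Y) = Y*0 - 2 = 0 - 2 = -2)
q(K, u) = (69/5 + u)/(4 + K) (q(K, u) = (u + 69/5)/(K + 4) = (69/5 + u)/(4 + K))
q(R(4), -31)**2 = ((69/5 - 31)/(4 - 2))**2 = (-86/5/2)**2 = ((1/2)*(-86/5))**2 = (-43/5)**2 = 1849/25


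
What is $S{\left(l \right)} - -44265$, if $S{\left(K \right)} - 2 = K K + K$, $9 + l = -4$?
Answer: $44423$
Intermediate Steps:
$l = -13$ ($l = -9 - 4 = -13$)
$S{\left(K \right)} = 2 + K + K^{2}$ ($S{\left(K \right)} = 2 + \left(K K + K\right) = 2 + \left(K^{2} + K\right) = 2 + \left(K + K^{2}\right) = 2 + K + K^{2}$)
$S{\left(l \right)} - -44265 = \left(2 - 13 + \left(-13\right)^{2}\right) - -44265 = \left(2 - 13 + 169\right) + 44265 = 158 + 44265 = 44423$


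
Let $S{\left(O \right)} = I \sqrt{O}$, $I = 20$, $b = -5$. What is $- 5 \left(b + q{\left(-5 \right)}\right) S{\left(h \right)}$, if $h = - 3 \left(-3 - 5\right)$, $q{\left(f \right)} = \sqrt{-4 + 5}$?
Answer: $800 \sqrt{6} \approx 1959.6$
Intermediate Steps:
$q{\left(f \right)} = 1$ ($q{\left(f \right)} = \sqrt{1} = 1$)
$h = 24$ ($h = \left(-3\right) \left(-8\right) = 24$)
$S{\left(O \right)} = 20 \sqrt{O}$
$- 5 \left(b + q{\left(-5 \right)}\right) S{\left(h \right)} = - 5 \left(-5 + 1\right) 20 \sqrt{24} = \left(-5\right) \left(-4\right) 20 \cdot 2 \sqrt{6} = 20 \cdot 40 \sqrt{6} = 800 \sqrt{6}$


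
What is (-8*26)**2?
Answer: 43264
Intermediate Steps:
(-8*26)**2 = (-208)**2 = 43264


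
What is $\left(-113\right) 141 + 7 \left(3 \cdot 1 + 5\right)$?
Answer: $-15877$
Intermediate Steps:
$\left(-113\right) 141 + 7 \left(3 \cdot 1 + 5\right) = -15933 + 7 \left(3 + 5\right) = -15933 + 7 \cdot 8 = -15933 + 56 = -15877$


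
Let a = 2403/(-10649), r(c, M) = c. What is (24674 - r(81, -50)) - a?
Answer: 261893260/10649 ≈ 24593.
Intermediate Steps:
a = -2403/10649 (a = 2403*(-1/10649) = -2403/10649 ≈ -0.22566)
(24674 - r(81, -50)) - a = (24674 - 1*81) - 1*(-2403/10649) = (24674 - 81) + 2403/10649 = 24593 + 2403/10649 = 261893260/10649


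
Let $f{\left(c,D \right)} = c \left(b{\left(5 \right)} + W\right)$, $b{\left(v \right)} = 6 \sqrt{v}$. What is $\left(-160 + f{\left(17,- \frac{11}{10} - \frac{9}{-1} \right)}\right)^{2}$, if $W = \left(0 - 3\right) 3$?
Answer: $149989 - 63852 \sqrt{5} \approx 7211.6$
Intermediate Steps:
$W = -9$ ($W = \left(-3\right) 3 = -9$)
$f{\left(c,D \right)} = c \left(-9 + 6 \sqrt{5}\right)$ ($f{\left(c,D \right)} = c \left(6 \sqrt{5} - 9\right) = c \left(-9 + 6 \sqrt{5}\right)$)
$\left(-160 + f{\left(17,- \frac{11}{10} - \frac{9}{-1} \right)}\right)^{2} = \left(-160 + 3 \cdot 17 \left(-3 + 2 \sqrt{5}\right)\right)^{2} = \left(-160 - \left(153 - 102 \sqrt{5}\right)\right)^{2} = \left(-313 + 102 \sqrt{5}\right)^{2}$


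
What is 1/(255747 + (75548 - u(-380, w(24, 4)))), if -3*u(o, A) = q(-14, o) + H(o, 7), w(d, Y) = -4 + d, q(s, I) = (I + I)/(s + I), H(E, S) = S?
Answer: 591/195797104 ≈ 3.0184e-6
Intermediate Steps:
q(s, I) = 2*I/(I + s) (q(s, I) = (2*I)/(I + s) = 2*I/(I + s))
u(o, A) = -7/3 - 2*o/(3*(-14 + o)) (u(o, A) = -(2*o/(o - 14) + 7)/3 = -(2*o/(-14 + o) + 7)/3 = -(7 + 2*o/(-14 + o))/3 = -7/3 - 2*o/(3*(-14 + o)))
1/(255747 + (75548 - u(-380, w(24, 4)))) = 1/(255747 + (75548 - (98 - 9*(-380))/(3*(-14 - 380)))) = 1/(255747 + (75548 - (98 + 3420)/(3*(-394)))) = 1/(255747 + (75548 - (-1)*3518/(3*394))) = 1/(255747 + (75548 - 1*(-1759/591))) = 1/(255747 + (75548 + 1759/591)) = 1/(255747 + 44650627/591) = 1/(195797104/591) = 591/195797104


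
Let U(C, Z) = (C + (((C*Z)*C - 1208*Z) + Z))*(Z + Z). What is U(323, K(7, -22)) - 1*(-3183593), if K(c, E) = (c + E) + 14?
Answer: 3389191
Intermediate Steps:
K(c, E) = 14 + E + c (K(c, E) = (E + c) + 14 = 14 + E + c)
U(C, Z) = 2*Z*(C - 1207*Z + Z*C²) (U(C, Z) = (C + ((Z*C² - 1208*Z) + Z))*(2*Z) = (C + ((-1208*Z + Z*C²) + Z))*(2*Z) = (C + (-1207*Z + Z*C²))*(2*Z) = (C - 1207*Z + Z*C²)*(2*Z) = 2*Z*(C - 1207*Z + Z*C²))
U(323, K(7, -22)) - 1*(-3183593) = 2*(14 - 22 + 7)*(323 - 1207*(14 - 22 + 7) + (14 - 22 + 7)*323²) - 1*(-3183593) = 2*(-1)*(323 - 1207*(-1) - 1*104329) + 3183593 = 2*(-1)*(323 + 1207 - 104329) + 3183593 = 2*(-1)*(-102799) + 3183593 = 205598 + 3183593 = 3389191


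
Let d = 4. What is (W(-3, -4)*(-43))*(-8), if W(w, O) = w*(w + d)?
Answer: -1032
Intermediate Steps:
W(w, O) = w*(4 + w) (W(w, O) = w*(w + 4) = w*(4 + w))
(W(-3, -4)*(-43))*(-8) = (-3*(4 - 3)*(-43))*(-8) = (-3*1*(-43))*(-8) = -3*(-43)*(-8) = 129*(-8) = -1032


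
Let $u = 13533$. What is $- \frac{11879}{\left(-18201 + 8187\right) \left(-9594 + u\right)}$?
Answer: $\frac{11879}{39445146} \approx 0.00030115$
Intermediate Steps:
$- \frac{11879}{\left(-18201 + 8187\right) \left(-9594 + u\right)} = - \frac{11879}{\left(-18201 + 8187\right) \left(-9594 + 13533\right)} = - \frac{11879}{\left(-10014\right) 3939} = - \frac{11879}{-39445146} = \left(-11879\right) \left(- \frac{1}{39445146}\right) = \frac{11879}{39445146}$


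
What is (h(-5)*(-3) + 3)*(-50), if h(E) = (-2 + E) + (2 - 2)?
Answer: -1200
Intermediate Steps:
h(E) = -2 + E (h(E) = (-2 + E) + 0 = -2 + E)
(h(-5)*(-3) + 3)*(-50) = ((-2 - 5)*(-3) + 3)*(-50) = (-7*(-3) + 3)*(-50) = (21 + 3)*(-50) = 24*(-50) = -1200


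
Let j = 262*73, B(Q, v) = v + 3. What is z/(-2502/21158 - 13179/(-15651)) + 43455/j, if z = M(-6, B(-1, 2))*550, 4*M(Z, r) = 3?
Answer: 87432219708765/152805570416 ≈ 572.18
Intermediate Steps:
B(Q, v) = 3 + v
M(Z, r) = 3/4 (M(Z, r) = (1/4)*3 = 3/4)
j = 19126
z = 825/2 (z = (3/4)*550 = 825/2 ≈ 412.50)
z/(-2502/21158 - 13179/(-15651)) + 43455/j = 825/(2*(-2502/21158 - 13179/(-15651))) + 43455/19126 = 825/(2*(-2502*1/21158 - 13179*(-1/15651))) + 43455*(1/19126) = 825/(2*(-1251/10579 + 4393/5217)) + 43455/19126 = 825/(2*(39947080/55190643)) + 43455/19126 = (825/2)*(55190643/39947080) + 43455/19126 = 9106456095/15978832 + 43455/19126 = 87432219708765/152805570416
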